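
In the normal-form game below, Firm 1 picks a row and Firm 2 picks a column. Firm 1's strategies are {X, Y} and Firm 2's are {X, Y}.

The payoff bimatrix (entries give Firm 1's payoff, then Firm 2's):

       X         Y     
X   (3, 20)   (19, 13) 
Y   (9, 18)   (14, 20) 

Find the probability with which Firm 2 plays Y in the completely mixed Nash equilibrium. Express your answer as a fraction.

6/11

Let c be the probability that Firm 2 plays X. In a completely mixed equilibrium, Firm 1 must be indifferent between X and Y.
Firm 1's expected payoff from X is 3c + 19(1−c); from Y it is 9c + 14(1−c).
Setting these equal: −16c + 19 = −5c + 14, so c = 5/11.
Therefore Firm 2 plays Y with probability 1 − 5/11 = 6/11.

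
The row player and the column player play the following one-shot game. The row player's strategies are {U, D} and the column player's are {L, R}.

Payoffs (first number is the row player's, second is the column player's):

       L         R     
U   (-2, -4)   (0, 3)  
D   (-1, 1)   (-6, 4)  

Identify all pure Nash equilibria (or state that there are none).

(U, R)

(U, L): the row player prefers D (-1 > -2); the column player prefers R (3 > -4) — not an equilibrium.
(U, R): the row player gets 0 ≥ -6 from D, and the column player gets 3 ≥ -4 from L — Nash equilibrium.
(D, L): the column player prefers R (4 > 1) — not an equilibrium.
(D, R): the row player prefers U (0 > -6) — not an equilibrium.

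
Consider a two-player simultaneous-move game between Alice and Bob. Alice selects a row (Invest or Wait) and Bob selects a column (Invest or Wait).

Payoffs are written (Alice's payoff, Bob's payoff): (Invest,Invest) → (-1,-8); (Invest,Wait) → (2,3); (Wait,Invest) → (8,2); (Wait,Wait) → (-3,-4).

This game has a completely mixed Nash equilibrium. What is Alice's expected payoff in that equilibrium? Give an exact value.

13/14

First find q, the probability Bob plays Invest, from Alice's indifference between Invest and Wait: −q + 2(1−q) = 8q − 3(1−q), giving q = 5/14.
Since Alice is indifferent in equilibrium, Alice's expected payoff equals the payoff from either row against (5/14, 9/14). Using Invest: −(5/14) + 2(9/14) = 13/14.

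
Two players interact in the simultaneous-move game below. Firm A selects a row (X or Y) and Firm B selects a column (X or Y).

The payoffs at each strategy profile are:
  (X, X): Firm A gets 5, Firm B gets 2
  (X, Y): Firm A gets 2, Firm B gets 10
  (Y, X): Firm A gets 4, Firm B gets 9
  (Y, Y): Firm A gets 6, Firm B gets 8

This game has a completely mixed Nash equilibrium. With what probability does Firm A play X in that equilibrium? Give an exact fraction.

1/9

Let p be the probability that Firm A plays X. In a completely mixed equilibrium, Firm B must be indifferent between X and Y.
Firm B's expected payoff from X is 2p + 9(1−p); from Y it is 10p + 8(1−p).
Setting these equal: −7p + 9 = 2p + 8, so p = 1/9.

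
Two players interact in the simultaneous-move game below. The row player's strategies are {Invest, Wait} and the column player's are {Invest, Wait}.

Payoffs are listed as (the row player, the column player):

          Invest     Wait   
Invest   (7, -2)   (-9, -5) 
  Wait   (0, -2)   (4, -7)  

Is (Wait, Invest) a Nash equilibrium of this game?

No

At (Wait, Invest), the row player earns 0; switching to Invest would give 7, so the row player would deviate.
The column player earns -2; switching to Wait would give -7, so the column player has no profitable deviation.
Since at least one player can profitably deviate, this is not a Nash equilibrium.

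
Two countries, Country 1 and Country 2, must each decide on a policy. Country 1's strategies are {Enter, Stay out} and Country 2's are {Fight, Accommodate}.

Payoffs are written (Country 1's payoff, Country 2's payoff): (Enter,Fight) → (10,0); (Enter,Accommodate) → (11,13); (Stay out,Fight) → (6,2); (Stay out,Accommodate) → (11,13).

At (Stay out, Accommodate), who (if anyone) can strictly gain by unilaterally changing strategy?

Neither

Country 1 at (Stay out, Accommodate) earns 11; deviating to Enter yields 11 — not better.
Country 2 earns 13; deviating to Fight yields 2 — not better.
Neither player can strictly improve; the profile is a Nash equilibrium.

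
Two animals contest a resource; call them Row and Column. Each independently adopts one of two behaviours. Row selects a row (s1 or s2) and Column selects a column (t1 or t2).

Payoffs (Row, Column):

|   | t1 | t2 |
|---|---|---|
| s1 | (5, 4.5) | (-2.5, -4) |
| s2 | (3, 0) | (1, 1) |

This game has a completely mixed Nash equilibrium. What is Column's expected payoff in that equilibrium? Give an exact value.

9/19

First find x, the probability Row plays s1, from Column's indifference between t1 and t2: 4.5x = −4x + (1−x), giving x = 2/19.
Since Column is indifferent in equilibrium, Column's expected payoff equals the payoff from either column against (2/19, 17/19). Using t1: 4.5(2/19) = 9/19.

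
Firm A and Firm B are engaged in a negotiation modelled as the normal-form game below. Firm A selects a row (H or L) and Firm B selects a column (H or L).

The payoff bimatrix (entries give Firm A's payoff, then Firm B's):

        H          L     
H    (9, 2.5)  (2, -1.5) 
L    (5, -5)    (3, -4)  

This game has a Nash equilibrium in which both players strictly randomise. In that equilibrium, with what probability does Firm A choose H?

1/5

Let r be the probability that Firm A plays H. In a completely mixed equilibrium, Firm B must be indifferent between H and L.
Firm B's expected payoff from H is 2.5r − 5(1−r); from L it is −1.5r − 4(1−r).
Setting these equal: 7.5r − 5 = 2.5r − 4, so r = 1/5.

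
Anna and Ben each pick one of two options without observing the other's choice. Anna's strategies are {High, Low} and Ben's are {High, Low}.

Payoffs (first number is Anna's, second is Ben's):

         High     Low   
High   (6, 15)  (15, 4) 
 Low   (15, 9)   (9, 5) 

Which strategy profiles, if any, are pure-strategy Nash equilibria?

(High, High): Anna prefers Low (15 > 6) — not an equilibrium.
(High, Low): Ben prefers High (15 > 4) — not an equilibrium.
(Low, High): Anna gets 15 ≥ 6 from High, and Ben gets 9 ≥ 5 from Low — Nash equilibrium.
(Low, Low): Anna prefers High (15 > 9); Ben prefers High (9 > 5) — not an equilibrium.

(Low, High)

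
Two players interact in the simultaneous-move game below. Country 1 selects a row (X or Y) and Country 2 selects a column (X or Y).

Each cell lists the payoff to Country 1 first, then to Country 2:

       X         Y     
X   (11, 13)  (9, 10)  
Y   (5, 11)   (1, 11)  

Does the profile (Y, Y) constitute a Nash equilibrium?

At (Y, Y), Country 1 earns 1; switching to X would give 9, so Country 1 would deviate.
Country 2 earns 11; switching to X would give 11, so Country 2 has no profitable deviation.
Since at least one player can profitably deviate, this is not a Nash equilibrium.

No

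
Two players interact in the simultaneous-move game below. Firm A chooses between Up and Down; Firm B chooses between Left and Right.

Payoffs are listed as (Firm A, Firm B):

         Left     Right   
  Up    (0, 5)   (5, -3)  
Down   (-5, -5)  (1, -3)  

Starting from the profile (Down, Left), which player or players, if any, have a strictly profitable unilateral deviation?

Firm A at (Down, Left) earns -5; deviating to Up yields 0 — a strict improvement.
Firm B earns -5; deviating to Right yields -3 — a strict improvement.
Both Firm A and Firm B have strictly profitable deviations.

Both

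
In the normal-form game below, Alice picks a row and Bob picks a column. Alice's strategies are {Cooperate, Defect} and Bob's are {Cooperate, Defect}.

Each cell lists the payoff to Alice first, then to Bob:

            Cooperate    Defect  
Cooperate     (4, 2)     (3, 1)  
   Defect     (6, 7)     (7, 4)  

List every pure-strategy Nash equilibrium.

(Defect, Cooperate)

(Cooperate, Cooperate): Alice prefers Defect (6 > 4) — not an equilibrium.
(Cooperate, Defect): Alice prefers Defect (7 > 3); Bob prefers Cooperate (2 > 1) — not an equilibrium.
(Defect, Cooperate): Alice gets 6 ≥ 4 from Cooperate, and Bob gets 7 ≥ 4 from Defect — Nash equilibrium.
(Defect, Defect): Bob prefers Cooperate (7 > 4) — not an equilibrium.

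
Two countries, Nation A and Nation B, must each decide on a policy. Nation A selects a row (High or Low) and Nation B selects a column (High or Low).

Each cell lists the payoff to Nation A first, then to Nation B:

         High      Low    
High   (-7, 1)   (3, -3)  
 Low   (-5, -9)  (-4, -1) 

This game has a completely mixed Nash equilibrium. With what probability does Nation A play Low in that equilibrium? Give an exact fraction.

1/3

Let p be the probability that Nation A plays High. In a completely mixed equilibrium, Nation B must be indifferent between High and Low.
Nation B's expected payoff from High is p − 9(1−p); from Low it is −3p − (1−p).
Setting these equal: 10p − 9 = −2p − 1, so p = 2/3.
Therefore Nation A plays Low with probability 1 − 2/3 = 1/3.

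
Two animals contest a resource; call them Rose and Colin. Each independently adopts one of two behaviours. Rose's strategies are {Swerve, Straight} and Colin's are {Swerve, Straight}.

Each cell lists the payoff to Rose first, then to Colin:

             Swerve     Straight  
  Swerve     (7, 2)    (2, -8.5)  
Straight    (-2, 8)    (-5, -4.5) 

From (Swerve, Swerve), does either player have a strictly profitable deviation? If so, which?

Rose at (Swerve, Swerve) earns 7; deviating to Straight yields -2 — not better.
Colin earns 2; deviating to Straight yields -8.5 — not better.
Neither player can strictly improve; the profile is a Nash equilibrium.

Neither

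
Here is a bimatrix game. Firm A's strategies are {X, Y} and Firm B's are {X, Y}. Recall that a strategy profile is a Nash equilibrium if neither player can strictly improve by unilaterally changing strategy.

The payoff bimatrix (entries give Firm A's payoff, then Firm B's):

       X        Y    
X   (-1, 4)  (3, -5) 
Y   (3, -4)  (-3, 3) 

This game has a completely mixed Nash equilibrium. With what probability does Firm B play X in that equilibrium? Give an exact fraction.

Let y be the probability that Firm B plays X. In a completely mixed equilibrium, Firm A must be indifferent between X and Y.
Firm A's expected payoff from X is −y + 3(1−y); from Y it is 3y − 3(1−y).
Setting these equal: −4y + 3 = 6y − 3, so y = 3/5.

3/5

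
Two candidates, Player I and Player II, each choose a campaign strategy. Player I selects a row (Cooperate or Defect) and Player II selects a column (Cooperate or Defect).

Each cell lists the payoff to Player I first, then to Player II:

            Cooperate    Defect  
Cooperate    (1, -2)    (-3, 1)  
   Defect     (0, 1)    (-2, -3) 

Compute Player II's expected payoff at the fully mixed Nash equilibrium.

First find x, the probability Player I plays Cooperate, from Player II's indifference between Cooperate and Defect: −2x + (1−x) = x − 3(1−x), giving x = 4/7.
Since Player II is indifferent in equilibrium, Player II's expected payoff equals the payoff from either column against (4/7, 3/7). Using Cooperate: −2(4/7) + (3/7) = -5/7.

-5/7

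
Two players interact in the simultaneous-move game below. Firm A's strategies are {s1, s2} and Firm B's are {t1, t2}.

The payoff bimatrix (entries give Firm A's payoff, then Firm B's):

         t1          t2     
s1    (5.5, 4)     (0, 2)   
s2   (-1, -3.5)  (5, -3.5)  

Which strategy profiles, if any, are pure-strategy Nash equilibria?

(s1, t1): Firm A gets 5.5 ≥ -1 from s2, and Firm B gets 4 ≥ 2 from t2 — Nash equilibrium.
(s1, t2): Firm A prefers s2 (5 > 0); Firm B prefers t1 (4 > 2) — not an equilibrium.
(s2, t1): Firm A prefers s1 (5.5 > -1) — not an equilibrium.
(s2, t2): Firm A gets 5 ≥ 0 from s1, and Firm B gets -3.5 ≥ -3.5 from t1 — Nash equilibrium.

(s1, t1) and (s2, t2)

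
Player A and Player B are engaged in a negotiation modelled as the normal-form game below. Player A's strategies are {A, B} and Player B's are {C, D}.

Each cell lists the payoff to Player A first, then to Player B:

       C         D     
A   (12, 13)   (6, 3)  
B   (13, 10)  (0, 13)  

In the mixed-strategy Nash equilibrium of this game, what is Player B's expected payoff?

139/13

First find x, the probability Player A plays A, from Player B's indifference between C and D: 13x + 10(1−x) = 3x + 13(1−x), giving x = 3/13.
Since Player B is indifferent in equilibrium, Player B's expected payoff equals the payoff from either column against (3/13, 10/13). Using C: 13(3/13) + 10(10/13) = 139/13.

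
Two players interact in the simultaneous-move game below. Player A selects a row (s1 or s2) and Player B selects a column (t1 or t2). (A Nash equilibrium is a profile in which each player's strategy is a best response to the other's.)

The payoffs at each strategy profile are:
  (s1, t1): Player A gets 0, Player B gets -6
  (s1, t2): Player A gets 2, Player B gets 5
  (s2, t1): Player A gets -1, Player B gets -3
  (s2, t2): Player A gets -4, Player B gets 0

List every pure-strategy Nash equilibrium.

(s1, t2)

(s1, t1): Player B prefers t2 (5 > -6) — not an equilibrium.
(s1, t2): Player A gets 2 ≥ -4 from s2, and Player B gets 5 ≥ -6 from t1 — Nash equilibrium.
(s2, t1): Player A prefers s1 (0 > -1); Player B prefers t2 (0 > -3) — not an equilibrium.
(s2, t2): Player A prefers s1 (2 > -4) — not an equilibrium.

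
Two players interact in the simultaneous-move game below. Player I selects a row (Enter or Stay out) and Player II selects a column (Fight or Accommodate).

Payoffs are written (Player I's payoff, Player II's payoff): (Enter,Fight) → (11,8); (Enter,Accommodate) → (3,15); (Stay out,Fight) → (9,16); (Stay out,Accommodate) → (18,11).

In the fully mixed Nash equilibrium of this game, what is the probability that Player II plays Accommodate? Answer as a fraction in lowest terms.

2/17

Let c be the probability that Player II plays Fight. In a completely mixed equilibrium, Player I must be indifferent between Enter and Stay out.
Player I's expected payoff from Enter is 11c + 3(1−c); from Stay out it is 9c + 18(1−c).
Setting these equal: 8c + 3 = −9c + 18, so c = 15/17.
Therefore Player II plays Accommodate with probability 1 − 15/17 = 2/17.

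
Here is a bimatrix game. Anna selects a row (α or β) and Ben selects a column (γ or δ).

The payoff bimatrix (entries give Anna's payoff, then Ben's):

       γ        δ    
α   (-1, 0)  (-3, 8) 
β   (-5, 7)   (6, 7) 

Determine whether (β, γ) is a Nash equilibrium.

No

At (β, γ), Anna earns -5; switching to α would give -1, so Anna would deviate.
Ben earns 7; switching to δ would give 7, so Ben has no profitable deviation.
Since at least one player can profitably deviate, this is not a Nash equilibrium.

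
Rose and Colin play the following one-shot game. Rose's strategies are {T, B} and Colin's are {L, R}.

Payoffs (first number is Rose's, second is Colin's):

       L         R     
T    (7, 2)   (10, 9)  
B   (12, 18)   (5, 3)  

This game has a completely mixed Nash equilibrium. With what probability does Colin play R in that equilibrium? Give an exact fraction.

1/2

Let q be the probability that Colin plays L. In a completely mixed equilibrium, Rose must be indifferent between T and B.
Rose's expected payoff from T is 7q + 10(1−q); from B it is 12q + 5(1−q).
Setting these equal: −3q + 10 = 7q + 5, so q = 1/2.
Therefore Colin plays R with probability 1 − 1/2 = 1/2.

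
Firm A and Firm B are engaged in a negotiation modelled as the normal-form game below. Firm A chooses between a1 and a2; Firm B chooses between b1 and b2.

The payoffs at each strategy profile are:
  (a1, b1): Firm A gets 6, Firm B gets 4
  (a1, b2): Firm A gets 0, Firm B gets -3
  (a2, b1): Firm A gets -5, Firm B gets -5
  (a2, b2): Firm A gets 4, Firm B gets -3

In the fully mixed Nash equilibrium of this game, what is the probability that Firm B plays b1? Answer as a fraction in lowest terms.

Let c be the probability that Firm B plays b1. In a completely mixed equilibrium, Firm A must be indifferent between a1 and a2.
Firm A's expected payoff from a1 is 6c; from a2 it is −5c + 4(1−c).
Setting these equal: 6c = −9c + 4, so c = 4/15.

4/15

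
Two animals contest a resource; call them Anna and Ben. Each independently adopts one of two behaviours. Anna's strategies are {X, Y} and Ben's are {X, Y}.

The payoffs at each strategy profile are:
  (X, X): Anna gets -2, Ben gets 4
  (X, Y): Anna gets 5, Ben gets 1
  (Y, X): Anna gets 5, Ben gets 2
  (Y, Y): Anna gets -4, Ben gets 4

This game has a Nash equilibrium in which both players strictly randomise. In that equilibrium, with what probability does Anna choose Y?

3/5

Let r be the probability that Anna plays X. In a completely mixed equilibrium, Ben must be indifferent between X and Y.
Ben's expected payoff from X is 4r + 2(1−r); from Y it is r + 4(1−r).
Setting these equal: 2r + 2 = −3r + 4, so r = 2/5.
Therefore Anna plays Y with probability 1 − 2/5 = 3/5.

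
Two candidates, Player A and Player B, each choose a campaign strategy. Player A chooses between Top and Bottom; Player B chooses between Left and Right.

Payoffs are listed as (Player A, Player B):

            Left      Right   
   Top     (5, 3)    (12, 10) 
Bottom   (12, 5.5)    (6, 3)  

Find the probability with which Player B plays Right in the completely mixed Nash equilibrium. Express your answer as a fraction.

Let q be the probability that Player B plays Left. In a completely mixed equilibrium, Player A must be indifferent between Top and Bottom.
Player A's expected payoff from Top is 5q + 12(1−q); from Bottom it is 12q + 6(1−q).
Setting these equal: −7q + 12 = 6q + 6, so q = 6/13.
Therefore Player B plays Right with probability 1 − 6/13 = 7/13.

7/13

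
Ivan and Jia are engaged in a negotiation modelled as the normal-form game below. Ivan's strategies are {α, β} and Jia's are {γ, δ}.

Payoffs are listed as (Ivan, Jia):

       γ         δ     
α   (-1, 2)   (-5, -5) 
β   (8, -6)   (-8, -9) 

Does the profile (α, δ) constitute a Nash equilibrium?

No

At (α, δ), Ivan earns -5; switching to β would give -8, so Ivan has no profitable deviation.
Jia earns -5; switching to γ would give 2, so Jia would deviate.
Since at least one player can profitably deviate, this is not a Nash equilibrium.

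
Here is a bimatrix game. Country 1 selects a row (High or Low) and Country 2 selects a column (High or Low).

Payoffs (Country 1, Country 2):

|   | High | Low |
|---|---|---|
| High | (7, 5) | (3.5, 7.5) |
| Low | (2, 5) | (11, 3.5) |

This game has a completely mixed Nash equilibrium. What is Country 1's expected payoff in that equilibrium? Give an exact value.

First find q, the probability Country 2 plays High, from Country 1's indifference between High and Low: 7q + 3.5(1−q) = 2q + 11(1−q), giving q = 3/5.
Since Country 1 is indifferent in equilibrium, Country 1's expected payoff equals the payoff from either row against (3/5, 2/5). Using High: 7(3/5) + 3.5(2/5) = 28/5.

28/5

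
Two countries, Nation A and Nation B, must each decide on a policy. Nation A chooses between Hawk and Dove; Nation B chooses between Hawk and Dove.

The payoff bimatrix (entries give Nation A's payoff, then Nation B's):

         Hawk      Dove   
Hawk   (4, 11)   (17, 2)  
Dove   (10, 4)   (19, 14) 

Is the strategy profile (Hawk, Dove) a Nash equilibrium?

No

At (Hawk, Dove), Nation A earns 17; switching to Dove would give 19, so Nation A would deviate.
Nation B earns 2; switching to Hawk would give 11, so Nation B would deviate.
Since at least one player can profitably deviate, this is not a Nash equilibrium.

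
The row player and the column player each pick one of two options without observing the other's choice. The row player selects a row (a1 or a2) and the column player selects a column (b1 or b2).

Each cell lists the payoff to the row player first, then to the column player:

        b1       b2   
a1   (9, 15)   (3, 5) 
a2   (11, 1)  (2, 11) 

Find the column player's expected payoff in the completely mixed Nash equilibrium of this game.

First find x, the probability the row player plays a1, from the column player's indifference between b1 and b2: 15x + (1−x) = 5x + 11(1−x), giving x = 1/2.
Since the column player is indifferent in equilibrium, the column player's expected payoff equals the payoff from either column against (1/2, 1/2). Using b1: 15(1/2) + (1/2) = 8.

8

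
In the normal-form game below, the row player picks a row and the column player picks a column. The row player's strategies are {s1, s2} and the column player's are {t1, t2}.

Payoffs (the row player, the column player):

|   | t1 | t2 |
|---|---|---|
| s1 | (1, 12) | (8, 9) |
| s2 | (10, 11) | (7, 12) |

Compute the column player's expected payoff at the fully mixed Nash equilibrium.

45/4

First find p, the probability the row player plays s1, from the column player's indifference between t1 and t2: 12p + 11(1−p) = 9p + 12(1−p), giving p = 1/4.
Since the column player is indifferent in equilibrium, the column player's expected payoff equals the payoff from either column against (1/4, 3/4). Using t1: 12(1/4) + 11(3/4) = 45/4.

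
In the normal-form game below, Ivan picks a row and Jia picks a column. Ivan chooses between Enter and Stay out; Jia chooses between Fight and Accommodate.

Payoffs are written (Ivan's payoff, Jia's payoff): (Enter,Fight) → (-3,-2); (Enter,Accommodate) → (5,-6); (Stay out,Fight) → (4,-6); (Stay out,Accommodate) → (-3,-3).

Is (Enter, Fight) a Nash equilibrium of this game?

At (Enter, Fight), Ivan earns -3; switching to Stay out would give 4, so Ivan would deviate.
Jia earns -2; switching to Accommodate would give -6, so Jia has no profitable deviation.
Since at least one player can profitably deviate, this is not a Nash equilibrium.

No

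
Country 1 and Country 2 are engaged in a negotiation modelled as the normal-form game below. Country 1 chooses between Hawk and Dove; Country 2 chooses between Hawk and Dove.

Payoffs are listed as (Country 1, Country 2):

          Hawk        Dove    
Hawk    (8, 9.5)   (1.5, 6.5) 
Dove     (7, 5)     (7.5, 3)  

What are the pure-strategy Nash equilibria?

(Hawk, Hawk): Country 1 gets 8 ≥ 7 from Dove, and Country 2 gets 9.5 ≥ 6.5 from Dove — Nash equilibrium.
(Hawk, Dove): Country 1 prefers Dove (7.5 > 1.5); Country 2 prefers Hawk (9.5 > 6.5) — not an equilibrium.
(Dove, Hawk): Country 1 prefers Hawk (8 > 7) — not an equilibrium.
(Dove, Dove): Country 2 prefers Hawk (5 > 3) — not an equilibrium.

(Hawk, Hawk)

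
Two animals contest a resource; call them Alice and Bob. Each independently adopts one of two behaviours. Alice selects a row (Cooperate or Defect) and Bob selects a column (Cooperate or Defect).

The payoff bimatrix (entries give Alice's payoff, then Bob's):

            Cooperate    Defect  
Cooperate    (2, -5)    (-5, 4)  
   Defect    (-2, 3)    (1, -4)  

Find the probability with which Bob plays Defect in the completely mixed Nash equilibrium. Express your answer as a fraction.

Let y be the probability that Bob plays Cooperate. In a completely mixed equilibrium, Alice must be indifferent between Cooperate and Defect.
Alice's expected payoff from Cooperate is 2y − 5(1−y); from Defect it is −2y + (1−y).
Setting these equal: 7y − 5 = −3y + 1, so y = 3/5.
Therefore Bob plays Defect with probability 1 − 3/5 = 2/5.

2/5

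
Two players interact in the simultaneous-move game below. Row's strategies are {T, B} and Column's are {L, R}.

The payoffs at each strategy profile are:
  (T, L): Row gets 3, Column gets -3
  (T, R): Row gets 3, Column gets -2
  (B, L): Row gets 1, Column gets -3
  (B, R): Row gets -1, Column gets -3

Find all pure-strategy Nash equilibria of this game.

(T, R)

(T, L): Column prefers R (-2 > -3) — not an equilibrium.
(T, R): Row gets 3 ≥ -1 from B, and Column gets -2 ≥ -3 from L — Nash equilibrium.
(B, L): Row prefers T (3 > 1) — not an equilibrium.
(B, R): Row prefers T (3 > -1) — not an equilibrium.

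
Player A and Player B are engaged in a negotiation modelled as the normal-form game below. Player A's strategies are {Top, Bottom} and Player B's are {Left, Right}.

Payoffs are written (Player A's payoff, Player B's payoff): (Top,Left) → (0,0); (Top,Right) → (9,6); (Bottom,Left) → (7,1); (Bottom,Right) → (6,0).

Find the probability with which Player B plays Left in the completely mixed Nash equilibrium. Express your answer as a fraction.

Let y be the probability that Player B plays Left. In a completely mixed equilibrium, Player A must be indifferent between Top and Bottom.
Player A's expected payoff from Top is 9(1−y); from Bottom it is 7y + 6(1−y).
Setting these equal: −9y + 9 = y + 6, so y = 3/10.

3/10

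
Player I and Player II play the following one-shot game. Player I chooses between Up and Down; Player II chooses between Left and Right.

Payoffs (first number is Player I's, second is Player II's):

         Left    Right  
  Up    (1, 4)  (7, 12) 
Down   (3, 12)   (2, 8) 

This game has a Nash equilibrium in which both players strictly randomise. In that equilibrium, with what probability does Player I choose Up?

1/3

Let r be the probability that Player I plays Up. In a completely mixed equilibrium, Player II must be indifferent between Left and Right.
Player II's expected payoff from Left is 4r + 12(1−r); from Right it is 12r + 8(1−r).
Setting these equal: −8r + 12 = 4r + 8, so r = 1/3.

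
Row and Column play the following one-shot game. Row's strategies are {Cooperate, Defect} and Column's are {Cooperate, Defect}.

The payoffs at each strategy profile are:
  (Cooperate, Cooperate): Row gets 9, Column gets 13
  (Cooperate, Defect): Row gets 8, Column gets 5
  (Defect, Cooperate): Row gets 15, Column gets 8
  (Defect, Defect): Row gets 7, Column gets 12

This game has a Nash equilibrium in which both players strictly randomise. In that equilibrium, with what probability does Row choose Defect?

2/3

Let r be the probability that Row plays Cooperate. In a completely mixed equilibrium, Column must be indifferent between Cooperate and Defect.
Column's expected payoff from Cooperate is 13r + 8(1−r); from Defect it is 5r + 12(1−r).
Setting these equal: 5r + 8 = −7r + 12, so r = 1/3.
Therefore Row plays Defect with probability 1 − 1/3 = 2/3.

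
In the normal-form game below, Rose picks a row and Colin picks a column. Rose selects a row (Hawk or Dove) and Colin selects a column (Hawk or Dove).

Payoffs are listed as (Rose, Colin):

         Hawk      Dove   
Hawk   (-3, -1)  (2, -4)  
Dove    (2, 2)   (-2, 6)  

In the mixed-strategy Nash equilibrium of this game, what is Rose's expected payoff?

-2/9

First find q, the probability Colin plays Hawk, from Rose's indifference between Hawk and Dove: −3q + 2(1−q) = 2q − 2(1−q), giving q = 4/9.
Since Rose is indifferent in equilibrium, Rose's expected payoff equals the payoff from either row against (4/9, 5/9). Using Hawk: −3(4/9) + 2(5/9) = -2/9.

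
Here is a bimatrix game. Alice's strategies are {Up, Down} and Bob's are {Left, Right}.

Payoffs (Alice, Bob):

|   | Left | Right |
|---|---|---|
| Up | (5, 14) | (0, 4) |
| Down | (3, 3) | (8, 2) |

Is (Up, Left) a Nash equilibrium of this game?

At (Up, Left), Alice earns 5; switching to Down would give 3, so Alice has no profitable deviation.
Bob earns 14; switching to Right would give 4, so Bob has no profitable deviation.
Neither player can gain by a unilateral deviation, so this profile is a Nash equilibrium.

Yes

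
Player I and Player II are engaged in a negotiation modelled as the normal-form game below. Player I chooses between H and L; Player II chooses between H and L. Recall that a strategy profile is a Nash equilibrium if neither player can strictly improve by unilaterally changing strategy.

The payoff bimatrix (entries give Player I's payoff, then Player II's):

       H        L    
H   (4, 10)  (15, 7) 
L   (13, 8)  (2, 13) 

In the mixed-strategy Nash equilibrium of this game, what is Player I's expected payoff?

17/2

First find y, the probability Player II plays H, from Player I's indifference between H and L: 4y + 15(1−y) = 13y + 2(1−y), giving y = 13/22.
Since Player I is indifferent in equilibrium, Player I's expected payoff equals the payoff from either row against (13/22, 9/22). Using H: 4(13/22) + 15(9/22) = 17/2.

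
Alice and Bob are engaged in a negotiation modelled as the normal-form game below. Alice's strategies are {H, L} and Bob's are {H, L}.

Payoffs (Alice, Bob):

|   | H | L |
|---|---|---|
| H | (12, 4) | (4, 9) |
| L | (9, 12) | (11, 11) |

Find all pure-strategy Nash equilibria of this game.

none

(H, H): Bob prefers L (9 > 4) — not an equilibrium.
(H, L): Alice prefers L (11 > 4) — not an equilibrium.
(L, H): Alice prefers H (12 > 9) — not an equilibrium.
(L, L): Bob prefers H (12 > 11) — not an equilibrium.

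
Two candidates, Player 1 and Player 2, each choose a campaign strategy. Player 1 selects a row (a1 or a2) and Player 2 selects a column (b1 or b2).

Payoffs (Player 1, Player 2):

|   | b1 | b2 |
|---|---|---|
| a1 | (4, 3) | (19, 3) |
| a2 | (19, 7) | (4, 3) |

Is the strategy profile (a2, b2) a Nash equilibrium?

No

At (a2, b2), Player 1 earns 4; switching to a1 would give 19, so Player 1 would deviate.
Player 2 earns 3; switching to b1 would give 7, so Player 2 would deviate.
Since at least one player can profitably deviate, this is not a Nash equilibrium.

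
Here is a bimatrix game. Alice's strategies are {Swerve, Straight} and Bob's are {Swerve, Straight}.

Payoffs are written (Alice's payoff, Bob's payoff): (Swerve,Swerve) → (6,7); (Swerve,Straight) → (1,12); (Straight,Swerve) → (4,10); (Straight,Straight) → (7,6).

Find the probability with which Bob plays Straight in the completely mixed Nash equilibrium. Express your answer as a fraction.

1/4

Let q be the probability that Bob plays Swerve. In a completely mixed equilibrium, Alice must be indifferent between Swerve and Straight.
Alice's expected payoff from Swerve is 6q + (1−q); from Straight it is 4q + 7(1−q).
Setting these equal: 5q + 1 = −3q + 7, so q = 3/4.
Therefore Bob plays Straight with probability 1 − 3/4 = 1/4.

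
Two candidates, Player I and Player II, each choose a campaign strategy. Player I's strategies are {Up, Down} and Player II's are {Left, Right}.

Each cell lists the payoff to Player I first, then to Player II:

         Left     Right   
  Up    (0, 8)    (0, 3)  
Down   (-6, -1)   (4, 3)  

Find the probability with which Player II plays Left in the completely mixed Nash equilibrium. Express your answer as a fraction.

Let y be the probability that Player II plays Left. In a completely mixed equilibrium, Player I must be indifferent between Up and Down.
Player I's expected payoff from Up is 0; from Down it is −6y + 4(1−y).
Setting these equal: 0 = −10y + 4, so y = 2/5.

2/5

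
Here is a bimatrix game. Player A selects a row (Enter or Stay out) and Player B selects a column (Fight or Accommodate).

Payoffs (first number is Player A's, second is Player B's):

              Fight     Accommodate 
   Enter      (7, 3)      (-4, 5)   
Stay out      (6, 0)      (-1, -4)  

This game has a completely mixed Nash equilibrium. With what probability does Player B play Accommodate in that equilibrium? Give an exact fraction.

Let q be the probability that Player B plays Fight. In a completely mixed equilibrium, Player A must be indifferent between Enter and Stay out.
Player A's expected payoff from Enter is 7q − 4(1−q); from Stay out it is 6q − (1−q).
Setting these equal: 11q − 4 = 7q − 1, so q = 3/4.
Therefore Player B plays Accommodate with probability 1 − 3/4 = 1/4.

1/4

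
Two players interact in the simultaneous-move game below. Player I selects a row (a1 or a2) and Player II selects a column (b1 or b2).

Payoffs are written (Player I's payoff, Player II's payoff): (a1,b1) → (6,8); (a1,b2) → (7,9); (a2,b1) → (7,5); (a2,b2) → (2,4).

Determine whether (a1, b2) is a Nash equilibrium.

At (a1, b2), Player I earns 7; switching to a2 would give 2, so Player I has no profitable deviation.
Player II earns 9; switching to b1 would give 8, so Player II has no profitable deviation.
Neither player can gain by a unilateral deviation, so this profile is a Nash equilibrium.

Yes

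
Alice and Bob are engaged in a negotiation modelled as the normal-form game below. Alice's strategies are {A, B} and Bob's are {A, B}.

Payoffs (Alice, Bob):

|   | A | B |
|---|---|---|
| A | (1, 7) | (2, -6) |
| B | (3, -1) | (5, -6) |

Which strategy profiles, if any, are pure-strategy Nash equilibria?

(A, A): Alice prefers B (3 > 1) — not an equilibrium.
(A, B): Alice prefers B (5 > 2); Bob prefers A (7 > -6) — not an equilibrium.
(B, A): Alice gets 3 ≥ 1 from A, and Bob gets -1 ≥ -6 from B — Nash equilibrium.
(B, B): Bob prefers A (-1 > -6) — not an equilibrium.

(B, A)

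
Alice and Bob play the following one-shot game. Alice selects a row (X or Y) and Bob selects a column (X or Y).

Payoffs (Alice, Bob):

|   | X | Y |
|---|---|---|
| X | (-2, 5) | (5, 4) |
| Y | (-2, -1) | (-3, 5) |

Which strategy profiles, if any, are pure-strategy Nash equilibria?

(X, X): Alice gets -2 ≥ -2 from Y, and Bob gets 5 ≥ 4 from Y — Nash equilibrium.
(X, Y): Bob prefers X (5 > 4) — not an equilibrium.
(Y, X): Bob prefers Y (5 > -1) — not an equilibrium.
(Y, Y): Alice prefers X (5 > -3) — not an equilibrium.

(X, X)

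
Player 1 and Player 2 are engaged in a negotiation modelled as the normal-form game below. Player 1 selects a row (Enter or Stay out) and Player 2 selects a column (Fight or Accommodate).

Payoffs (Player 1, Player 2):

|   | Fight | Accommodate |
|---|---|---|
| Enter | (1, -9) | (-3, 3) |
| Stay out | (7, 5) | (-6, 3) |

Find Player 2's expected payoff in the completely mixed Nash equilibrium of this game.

First find x, the probability Player 1 plays Enter, from Player 2's indifference between Fight and Accommodate: −9x + 5(1−x) = 3x + 3(1−x), giving x = 1/7.
Since Player 2 is indifferent in equilibrium, Player 2's expected payoff equals the payoff from either column against (1/7, 6/7). Using Fight: −9(1/7) + 5(6/7) = 3.

3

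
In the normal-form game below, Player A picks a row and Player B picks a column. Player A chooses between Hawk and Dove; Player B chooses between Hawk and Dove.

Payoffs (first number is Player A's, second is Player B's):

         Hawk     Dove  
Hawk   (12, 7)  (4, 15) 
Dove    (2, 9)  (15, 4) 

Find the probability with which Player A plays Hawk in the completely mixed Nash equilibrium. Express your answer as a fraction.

5/13

Let r be the probability that Player A plays Hawk. In a completely mixed equilibrium, Player B must be indifferent between Hawk and Dove.
Player B's expected payoff from Hawk is 7r + 9(1−r); from Dove it is 15r + 4(1−r).
Setting these equal: −2r + 9 = 11r + 4, so r = 5/13.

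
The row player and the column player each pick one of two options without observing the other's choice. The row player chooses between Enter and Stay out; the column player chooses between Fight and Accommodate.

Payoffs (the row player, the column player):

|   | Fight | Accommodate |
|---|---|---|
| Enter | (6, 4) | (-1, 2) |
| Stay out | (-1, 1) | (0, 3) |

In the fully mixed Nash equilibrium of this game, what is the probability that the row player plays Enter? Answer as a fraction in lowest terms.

1/2

Let r be the probability that the row player plays Enter. In a completely mixed equilibrium, the column player must be indifferent between Fight and Accommodate.
The column player's expected payoff from Fight is 4r + (1−r); from Accommodate it is 2r + 3(1−r).
Setting these equal: 3r + 1 = −r + 3, so r = 1/2.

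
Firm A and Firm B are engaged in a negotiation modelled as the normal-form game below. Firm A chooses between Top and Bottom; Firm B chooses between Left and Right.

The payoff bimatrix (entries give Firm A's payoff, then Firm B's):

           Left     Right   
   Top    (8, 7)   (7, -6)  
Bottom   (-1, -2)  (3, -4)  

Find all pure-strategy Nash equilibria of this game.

(Top, Left)

(Top, Left): Firm A gets 8 ≥ -1 from Bottom, and Firm B gets 7 ≥ -6 from Right — Nash equilibrium.
(Top, Right): Firm B prefers Left (7 > -6) — not an equilibrium.
(Bottom, Left): Firm A prefers Top (8 > -1) — not an equilibrium.
(Bottom, Right): Firm A prefers Top (7 > 3); Firm B prefers Left (-2 > -4) — not an equilibrium.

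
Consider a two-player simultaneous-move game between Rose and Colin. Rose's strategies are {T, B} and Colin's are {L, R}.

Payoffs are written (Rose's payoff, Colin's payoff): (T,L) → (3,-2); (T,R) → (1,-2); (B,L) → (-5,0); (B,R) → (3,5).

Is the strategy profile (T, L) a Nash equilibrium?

Yes

At (T, L), Rose earns 3; switching to B would give -5, so Rose has no profitable deviation.
Colin earns -2; switching to R would give -2, so Colin has no profitable deviation.
Neither player can gain by a unilateral deviation, so this profile is a Nash equilibrium.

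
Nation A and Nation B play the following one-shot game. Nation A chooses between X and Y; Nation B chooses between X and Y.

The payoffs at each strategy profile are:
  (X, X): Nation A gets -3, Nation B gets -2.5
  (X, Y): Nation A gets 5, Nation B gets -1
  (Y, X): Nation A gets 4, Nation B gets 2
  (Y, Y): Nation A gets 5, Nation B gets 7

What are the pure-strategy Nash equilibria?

(X, Y) and (Y, Y)

(X, X): Nation A prefers Y (4 > -3); Nation B prefers Y (-1 > -2.5) — not an equilibrium.
(X, Y): Nation A gets 5 ≥ 5 from Y, and Nation B gets -1 ≥ -2.5 from X — Nash equilibrium.
(Y, X): Nation B prefers Y (7 > 2) — not an equilibrium.
(Y, Y): Nation A gets 5 ≥ 5 from X, and Nation B gets 7 ≥ 2 from X — Nash equilibrium.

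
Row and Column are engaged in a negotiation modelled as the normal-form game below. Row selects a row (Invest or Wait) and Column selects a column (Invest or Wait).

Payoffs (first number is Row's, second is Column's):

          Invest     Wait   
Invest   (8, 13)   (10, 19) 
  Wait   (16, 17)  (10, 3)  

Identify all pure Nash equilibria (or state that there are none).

(Invest, Invest): Row prefers Wait (16 > 8); Column prefers Wait (19 > 13) — not an equilibrium.
(Invest, Wait): Row gets 10 ≥ 10 from Wait, and Column gets 19 ≥ 13 from Invest — Nash equilibrium.
(Wait, Invest): Row gets 16 ≥ 8 from Invest, and Column gets 17 ≥ 3 from Wait — Nash equilibrium.
(Wait, Wait): Column prefers Invest (17 > 3) — not an equilibrium.

(Invest, Wait) and (Wait, Invest)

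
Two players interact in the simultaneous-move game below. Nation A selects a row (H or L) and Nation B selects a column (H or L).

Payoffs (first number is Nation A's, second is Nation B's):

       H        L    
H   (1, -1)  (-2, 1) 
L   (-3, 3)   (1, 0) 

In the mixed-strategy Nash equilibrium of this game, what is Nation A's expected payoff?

-5/7

First find q, the probability Nation B plays H, from Nation A's indifference between H and L: q − 2(1−q) = −3q + (1−q), giving q = 3/7.
Since Nation A is indifferent in equilibrium, Nation A's expected payoff equals the payoff from either row against (3/7, 4/7). Using H: (3/7) − 2(4/7) = -5/7.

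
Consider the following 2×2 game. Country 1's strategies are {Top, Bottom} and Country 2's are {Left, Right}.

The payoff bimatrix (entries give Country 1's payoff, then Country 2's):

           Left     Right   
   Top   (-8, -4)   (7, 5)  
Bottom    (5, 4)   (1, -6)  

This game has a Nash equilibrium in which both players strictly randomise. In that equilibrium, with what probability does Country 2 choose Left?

6/19

Let q be the probability that Country 2 plays Left. In a completely mixed equilibrium, Country 1 must be indifferent between Top and Bottom.
Country 1's expected payoff from Top is −8q + 7(1−q); from Bottom it is 5q + (1−q).
Setting these equal: −15q + 7 = 4q + 1, so q = 6/19.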